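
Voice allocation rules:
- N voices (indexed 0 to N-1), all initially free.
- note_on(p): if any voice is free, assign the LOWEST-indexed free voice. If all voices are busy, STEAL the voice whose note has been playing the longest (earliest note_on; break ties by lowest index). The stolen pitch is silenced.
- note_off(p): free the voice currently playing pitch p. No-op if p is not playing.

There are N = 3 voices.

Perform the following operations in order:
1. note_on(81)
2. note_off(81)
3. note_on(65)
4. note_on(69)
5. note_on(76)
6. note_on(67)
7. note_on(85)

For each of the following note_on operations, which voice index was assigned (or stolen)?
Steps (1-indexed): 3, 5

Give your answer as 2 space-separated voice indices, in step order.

Answer: 0 2

Derivation:
Op 1: note_on(81): voice 0 is free -> assigned | voices=[81 - -]
Op 2: note_off(81): free voice 0 | voices=[- - -]
Op 3: note_on(65): voice 0 is free -> assigned | voices=[65 - -]
Op 4: note_on(69): voice 1 is free -> assigned | voices=[65 69 -]
Op 5: note_on(76): voice 2 is free -> assigned | voices=[65 69 76]
Op 6: note_on(67): all voices busy, STEAL voice 0 (pitch 65, oldest) -> assign | voices=[67 69 76]
Op 7: note_on(85): all voices busy, STEAL voice 1 (pitch 69, oldest) -> assign | voices=[67 85 76]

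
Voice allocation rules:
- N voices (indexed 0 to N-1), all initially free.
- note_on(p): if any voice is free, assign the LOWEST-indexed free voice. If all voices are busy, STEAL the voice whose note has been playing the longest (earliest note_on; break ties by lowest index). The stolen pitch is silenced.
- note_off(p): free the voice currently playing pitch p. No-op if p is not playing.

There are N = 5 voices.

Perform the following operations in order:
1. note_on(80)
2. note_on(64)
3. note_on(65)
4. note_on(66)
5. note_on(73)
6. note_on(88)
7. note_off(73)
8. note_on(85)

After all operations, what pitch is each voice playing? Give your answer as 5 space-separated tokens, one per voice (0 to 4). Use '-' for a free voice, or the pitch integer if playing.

Op 1: note_on(80): voice 0 is free -> assigned | voices=[80 - - - -]
Op 2: note_on(64): voice 1 is free -> assigned | voices=[80 64 - - -]
Op 3: note_on(65): voice 2 is free -> assigned | voices=[80 64 65 - -]
Op 4: note_on(66): voice 3 is free -> assigned | voices=[80 64 65 66 -]
Op 5: note_on(73): voice 4 is free -> assigned | voices=[80 64 65 66 73]
Op 6: note_on(88): all voices busy, STEAL voice 0 (pitch 80, oldest) -> assign | voices=[88 64 65 66 73]
Op 7: note_off(73): free voice 4 | voices=[88 64 65 66 -]
Op 8: note_on(85): voice 4 is free -> assigned | voices=[88 64 65 66 85]

Answer: 88 64 65 66 85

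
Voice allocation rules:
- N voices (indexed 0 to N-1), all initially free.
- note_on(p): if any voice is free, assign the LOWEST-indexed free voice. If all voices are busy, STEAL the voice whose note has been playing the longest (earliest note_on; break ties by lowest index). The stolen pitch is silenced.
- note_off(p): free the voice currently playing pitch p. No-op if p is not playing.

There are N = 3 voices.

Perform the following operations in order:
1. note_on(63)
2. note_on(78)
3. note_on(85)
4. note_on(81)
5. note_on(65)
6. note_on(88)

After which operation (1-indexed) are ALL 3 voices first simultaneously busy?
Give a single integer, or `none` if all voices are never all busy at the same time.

Answer: 3

Derivation:
Op 1: note_on(63): voice 0 is free -> assigned | voices=[63 - -]
Op 2: note_on(78): voice 1 is free -> assigned | voices=[63 78 -]
Op 3: note_on(85): voice 2 is free -> assigned | voices=[63 78 85]
Op 4: note_on(81): all voices busy, STEAL voice 0 (pitch 63, oldest) -> assign | voices=[81 78 85]
Op 5: note_on(65): all voices busy, STEAL voice 1 (pitch 78, oldest) -> assign | voices=[81 65 85]
Op 6: note_on(88): all voices busy, STEAL voice 2 (pitch 85, oldest) -> assign | voices=[81 65 88]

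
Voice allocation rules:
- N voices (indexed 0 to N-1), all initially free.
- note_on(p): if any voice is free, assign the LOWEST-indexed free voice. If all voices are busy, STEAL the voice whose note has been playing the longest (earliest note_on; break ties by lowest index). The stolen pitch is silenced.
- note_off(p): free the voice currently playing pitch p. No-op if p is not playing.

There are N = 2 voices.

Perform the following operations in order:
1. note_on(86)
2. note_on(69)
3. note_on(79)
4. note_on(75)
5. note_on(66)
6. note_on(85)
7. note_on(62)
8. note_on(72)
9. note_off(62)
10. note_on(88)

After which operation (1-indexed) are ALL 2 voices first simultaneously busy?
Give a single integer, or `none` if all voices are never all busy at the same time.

Op 1: note_on(86): voice 0 is free -> assigned | voices=[86 -]
Op 2: note_on(69): voice 1 is free -> assigned | voices=[86 69]
Op 3: note_on(79): all voices busy, STEAL voice 0 (pitch 86, oldest) -> assign | voices=[79 69]
Op 4: note_on(75): all voices busy, STEAL voice 1 (pitch 69, oldest) -> assign | voices=[79 75]
Op 5: note_on(66): all voices busy, STEAL voice 0 (pitch 79, oldest) -> assign | voices=[66 75]
Op 6: note_on(85): all voices busy, STEAL voice 1 (pitch 75, oldest) -> assign | voices=[66 85]
Op 7: note_on(62): all voices busy, STEAL voice 0 (pitch 66, oldest) -> assign | voices=[62 85]
Op 8: note_on(72): all voices busy, STEAL voice 1 (pitch 85, oldest) -> assign | voices=[62 72]
Op 9: note_off(62): free voice 0 | voices=[- 72]
Op 10: note_on(88): voice 0 is free -> assigned | voices=[88 72]

Answer: 2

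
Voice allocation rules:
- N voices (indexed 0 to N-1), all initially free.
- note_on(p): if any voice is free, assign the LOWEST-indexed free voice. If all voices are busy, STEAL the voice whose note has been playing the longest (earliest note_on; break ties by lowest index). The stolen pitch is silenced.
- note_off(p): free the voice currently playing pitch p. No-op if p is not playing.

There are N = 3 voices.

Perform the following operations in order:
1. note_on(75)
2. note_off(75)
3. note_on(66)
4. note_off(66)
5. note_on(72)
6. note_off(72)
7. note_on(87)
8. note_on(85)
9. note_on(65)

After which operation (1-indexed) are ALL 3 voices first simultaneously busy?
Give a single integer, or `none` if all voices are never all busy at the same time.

Op 1: note_on(75): voice 0 is free -> assigned | voices=[75 - -]
Op 2: note_off(75): free voice 0 | voices=[- - -]
Op 3: note_on(66): voice 0 is free -> assigned | voices=[66 - -]
Op 4: note_off(66): free voice 0 | voices=[- - -]
Op 5: note_on(72): voice 0 is free -> assigned | voices=[72 - -]
Op 6: note_off(72): free voice 0 | voices=[- - -]
Op 7: note_on(87): voice 0 is free -> assigned | voices=[87 - -]
Op 8: note_on(85): voice 1 is free -> assigned | voices=[87 85 -]
Op 9: note_on(65): voice 2 is free -> assigned | voices=[87 85 65]

Answer: 9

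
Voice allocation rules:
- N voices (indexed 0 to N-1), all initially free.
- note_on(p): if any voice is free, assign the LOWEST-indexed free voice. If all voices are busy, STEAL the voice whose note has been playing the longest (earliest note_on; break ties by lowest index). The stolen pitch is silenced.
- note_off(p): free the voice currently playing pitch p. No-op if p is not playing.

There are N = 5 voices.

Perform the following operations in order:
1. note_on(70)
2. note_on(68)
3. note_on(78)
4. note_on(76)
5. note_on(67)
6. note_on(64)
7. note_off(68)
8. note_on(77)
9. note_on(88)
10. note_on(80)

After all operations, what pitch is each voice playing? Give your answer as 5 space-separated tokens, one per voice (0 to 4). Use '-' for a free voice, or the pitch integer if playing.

Op 1: note_on(70): voice 0 is free -> assigned | voices=[70 - - - -]
Op 2: note_on(68): voice 1 is free -> assigned | voices=[70 68 - - -]
Op 3: note_on(78): voice 2 is free -> assigned | voices=[70 68 78 - -]
Op 4: note_on(76): voice 3 is free -> assigned | voices=[70 68 78 76 -]
Op 5: note_on(67): voice 4 is free -> assigned | voices=[70 68 78 76 67]
Op 6: note_on(64): all voices busy, STEAL voice 0 (pitch 70, oldest) -> assign | voices=[64 68 78 76 67]
Op 7: note_off(68): free voice 1 | voices=[64 - 78 76 67]
Op 8: note_on(77): voice 1 is free -> assigned | voices=[64 77 78 76 67]
Op 9: note_on(88): all voices busy, STEAL voice 2 (pitch 78, oldest) -> assign | voices=[64 77 88 76 67]
Op 10: note_on(80): all voices busy, STEAL voice 3 (pitch 76, oldest) -> assign | voices=[64 77 88 80 67]

Answer: 64 77 88 80 67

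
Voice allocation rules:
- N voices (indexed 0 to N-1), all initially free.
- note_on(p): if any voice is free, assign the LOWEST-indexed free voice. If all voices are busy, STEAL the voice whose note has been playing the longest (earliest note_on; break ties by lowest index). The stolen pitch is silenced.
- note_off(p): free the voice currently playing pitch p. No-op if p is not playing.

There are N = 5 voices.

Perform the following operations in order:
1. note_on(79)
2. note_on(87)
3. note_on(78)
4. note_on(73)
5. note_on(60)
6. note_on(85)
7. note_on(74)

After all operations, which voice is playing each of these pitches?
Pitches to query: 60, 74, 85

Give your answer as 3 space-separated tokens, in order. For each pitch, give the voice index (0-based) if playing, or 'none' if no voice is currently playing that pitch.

Answer: 4 1 0

Derivation:
Op 1: note_on(79): voice 0 is free -> assigned | voices=[79 - - - -]
Op 2: note_on(87): voice 1 is free -> assigned | voices=[79 87 - - -]
Op 3: note_on(78): voice 2 is free -> assigned | voices=[79 87 78 - -]
Op 4: note_on(73): voice 3 is free -> assigned | voices=[79 87 78 73 -]
Op 5: note_on(60): voice 4 is free -> assigned | voices=[79 87 78 73 60]
Op 6: note_on(85): all voices busy, STEAL voice 0 (pitch 79, oldest) -> assign | voices=[85 87 78 73 60]
Op 7: note_on(74): all voices busy, STEAL voice 1 (pitch 87, oldest) -> assign | voices=[85 74 78 73 60]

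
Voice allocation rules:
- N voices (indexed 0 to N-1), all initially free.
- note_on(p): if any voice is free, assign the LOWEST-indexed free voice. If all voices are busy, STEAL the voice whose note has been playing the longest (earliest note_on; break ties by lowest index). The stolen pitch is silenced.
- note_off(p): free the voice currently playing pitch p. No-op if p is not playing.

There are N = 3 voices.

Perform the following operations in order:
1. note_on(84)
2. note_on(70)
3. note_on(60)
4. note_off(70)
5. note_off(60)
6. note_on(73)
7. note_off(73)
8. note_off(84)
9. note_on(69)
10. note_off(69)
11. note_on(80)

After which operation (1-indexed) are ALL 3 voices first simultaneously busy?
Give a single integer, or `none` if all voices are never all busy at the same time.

Answer: 3

Derivation:
Op 1: note_on(84): voice 0 is free -> assigned | voices=[84 - -]
Op 2: note_on(70): voice 1 is free -> assigned | voices=[84 70 -]
Op 3: note_on(60): voice 2 is free -> assigned | voices=[84 70 60]
Op 4: note_off(70): free voice 1 | voices=[84 - 60]
Op 5: note_off(60): free voice 2 | voices=[84 - -]
Op 6: note_on(73): voice 1 is free -> assigned | voices=[84 73 -]
Op 7: note_off(73): free voice 1 | voices=[84 - -]
Op 8: note_off(84): free voice 0 | voices=[- - -]
Op 9: note_on(69): voice 0 is free -> assigned | voices=[69 - -]
Op 10: note_off(69): free voice 0 | voices=[- - -]
Op 11: note_on(80): voice 0 is free -> assigned | voices=[80 - -]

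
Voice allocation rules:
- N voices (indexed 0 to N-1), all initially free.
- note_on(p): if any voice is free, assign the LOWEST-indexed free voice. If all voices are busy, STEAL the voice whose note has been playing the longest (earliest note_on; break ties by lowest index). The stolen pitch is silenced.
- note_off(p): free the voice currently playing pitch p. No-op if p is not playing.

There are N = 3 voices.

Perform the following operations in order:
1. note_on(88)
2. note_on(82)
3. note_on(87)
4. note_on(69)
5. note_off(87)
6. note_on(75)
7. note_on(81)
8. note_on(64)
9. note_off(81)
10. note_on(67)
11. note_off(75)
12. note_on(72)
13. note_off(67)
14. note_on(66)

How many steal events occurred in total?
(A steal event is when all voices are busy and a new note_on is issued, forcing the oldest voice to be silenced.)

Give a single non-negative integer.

Op 1: note_on(88): voice 0 is free -> assigned | voices=[88 - -]
Op 2: note_on(82): voice 1 is free -> assigned | voices=[88 82 -]
Op 3: note_on(87): voice 2 is free -> assigned | voices=[88 82 87]
Op 4: note_on(69): all voices busy, STEAL voice 0 (pitch 88, oldest) -> assign | voices=[69 82 87]
Op 5: note_off(87): free voice 2 | voices=[69 82 -]
Op 6: note_on(75): voice 2 is free -> assigned | voices=[69 82 75]
Op 7: note_on(81): all voices busy, STEAL voice 1 (pitch 82, oldest) -> assign | voices=[69 81 75]
Op 8: note_on(64): all voices busy, STEAL voice 0 (pitch 69, oldest) -> assign | voices=[64 81 75]
Op 9: note_off(81): free voice 1 | voices=[64 - 75]
Op 10: note_on(67): voice 1 is free -> assigned | voices=[64 67 75]
Op 11: note_off(75): free voice 2 | voices=[64 67 -]
Op 12: note_on(72): voice 2 is free -> assigned | voices=[64 67 72]
Op 13: note_off(67): free voice 1 | voices=[64 - 72]
Op 14: note_on(66): voice 1 is free -> assigned | voices=[64 66 72]

Answer: 3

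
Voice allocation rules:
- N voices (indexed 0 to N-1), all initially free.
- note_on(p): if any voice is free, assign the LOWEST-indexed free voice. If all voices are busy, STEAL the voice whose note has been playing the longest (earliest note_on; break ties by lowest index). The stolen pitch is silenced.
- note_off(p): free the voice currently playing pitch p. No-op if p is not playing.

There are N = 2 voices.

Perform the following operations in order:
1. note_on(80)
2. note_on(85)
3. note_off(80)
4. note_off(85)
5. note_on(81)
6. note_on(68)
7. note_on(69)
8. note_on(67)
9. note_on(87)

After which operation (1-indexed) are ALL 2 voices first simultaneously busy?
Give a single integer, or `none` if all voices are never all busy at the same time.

Op 1: note_on(80): voice 0 is free -> assigned | voices=[80 -]
Op 2: note_on(85): voice 1 is free -> assigned | voices=[80 85]
Op 3: note_off(80): free voice 0 | voices=[- 85]
Op 4: note_off(85): free voice 1 | voices=[- -]
Op 5: note_on(81): voice 0 is free -> assigned | voices=[81 -]
Op 6: note_on(68): voice 1 is free -> assigned | voices=[81 68]
Op 7: note_on(69): all voices busy, STEAL voice 0 (pitch 81, oldest) -> assign | voices=[69 68]
Op 8: note_on(67): all voices busy, STEAL voice 1 (pitch 68, oldest) -> assign | voices=[69 67]
Op 9: note_on(87): all voices busy, STEAL voice 0 (pitch 69, oldest) -> assign | voices=[87 67]

Answer: 2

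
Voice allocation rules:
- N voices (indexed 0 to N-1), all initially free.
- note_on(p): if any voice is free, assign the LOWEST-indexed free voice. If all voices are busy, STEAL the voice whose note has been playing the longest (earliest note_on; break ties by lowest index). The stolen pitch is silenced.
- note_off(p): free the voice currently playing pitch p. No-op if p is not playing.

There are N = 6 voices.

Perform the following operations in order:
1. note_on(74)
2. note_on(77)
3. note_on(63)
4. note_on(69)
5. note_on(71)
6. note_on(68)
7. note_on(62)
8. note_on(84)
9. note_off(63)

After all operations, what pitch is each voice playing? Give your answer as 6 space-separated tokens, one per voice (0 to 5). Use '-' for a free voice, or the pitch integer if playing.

Op 1: note_on(74): voice 0 is free -> assigned | voices=[74 - - - - -]
Op 2: note_on(77): voice 1 is free -> assigned | voices=[74 77 - - - -]
Op 3: note_on(63): voice 2 is free -> assigned | voices=[74 77 63 - - -]
Op 4: note_on(69): voice 3 is free -> assigned | voices=[74 77 63 69 - -]
Op 5: note_on(71): voice 4 is free -> assigned | voices=[74 77 63 69 71 -]
Op 6: note_on(68): voice 5 is free -> assigned | voices=[74 77 63 69 71 68]
Op 7: note_on(62): all voices busy, STEAL voice 0 (pitch 74, oldest) -> assign | voices=[62 77 63 69 71 68]
Op 8: note_on(84): all voices busy, STEAL voice 1 (pitch 77, oldest) -> assign | voices=[62 84 63 69 71 68]
Op 9: note_off(63): free voice 2 | voices=[62 84 - 69 71 68]

Answer: 62 84 - 69 71 68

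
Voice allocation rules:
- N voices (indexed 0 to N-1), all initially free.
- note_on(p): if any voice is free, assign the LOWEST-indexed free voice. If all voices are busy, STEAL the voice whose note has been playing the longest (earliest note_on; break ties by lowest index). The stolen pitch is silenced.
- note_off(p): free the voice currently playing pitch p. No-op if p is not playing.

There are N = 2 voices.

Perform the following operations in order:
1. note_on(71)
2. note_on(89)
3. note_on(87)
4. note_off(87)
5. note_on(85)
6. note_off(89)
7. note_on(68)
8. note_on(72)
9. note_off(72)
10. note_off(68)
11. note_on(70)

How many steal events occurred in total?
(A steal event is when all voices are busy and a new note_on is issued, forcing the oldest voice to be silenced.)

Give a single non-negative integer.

Answer: 2

Derivation:
Op 1: note_on(71): voice 0 is free -> assigned | voices=[71 -]
Op 2: note_on(89): voice 1 is free -> assigned | voices=[71 89]
Op 3: note_on(87): all voices busy, STEAL voice 0 (pitch 71, oldest) -> assign | voices=[87 89]
Op 4: note_off(87): free voice 0 | voices=[- 89]
Op 5: note_on(85): voice 0 is free -> assigned | voices=[85 89]
Op 6: note_off(89): free voice 1 | voices=[85 -]
Op 7: note_on(68): voice 1 is free -> assigned | voices=[85 68]
Op 8: note_on(72): all voices busy, STEAL voice 0 (pitch 85, oldest) -> assign | voices=[72 68]
Op 9: note_off(72): free voice 0 | voices=[- 68]
Op 10: note_off(68): free voice 1 | voices=[- -]
Op 11: note_on(70): voice 0 is free -> assigned | voices=[70 -]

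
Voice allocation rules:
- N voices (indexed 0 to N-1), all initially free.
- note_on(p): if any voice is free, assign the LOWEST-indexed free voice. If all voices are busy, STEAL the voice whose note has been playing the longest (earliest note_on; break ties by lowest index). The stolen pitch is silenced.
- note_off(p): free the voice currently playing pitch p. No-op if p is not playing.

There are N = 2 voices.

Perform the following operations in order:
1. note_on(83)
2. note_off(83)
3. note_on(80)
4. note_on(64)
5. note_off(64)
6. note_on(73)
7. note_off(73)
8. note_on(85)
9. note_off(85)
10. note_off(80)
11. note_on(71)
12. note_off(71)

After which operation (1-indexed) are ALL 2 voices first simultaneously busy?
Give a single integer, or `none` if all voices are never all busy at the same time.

Answer: 4

Derivation:
Op 1: note_on(83): voice 0 is free -> assigned | voices=[83 -]
Op 2: note_off(83): free voice 0 | voices=[- -]
Op 3: note_on(80): voice 0 is free -> assigned | voices=[80 -]
Op 4: note_on(64): voice 1 is free -> assigned | voices=[80 64]
Op 5: note_off(64): free voice 1 | voices=[80 -]
Op 6: note_on(73): voice 1 is free -> assigned | voices=[80 73]
Op 7: note_off(73): free voice 1 | voices=[80 -]
Op 8: note_on(85): voice 1 is free -> assigned | voices=[80 85]
Op 9: note_off(85): free voice 1 | voices=[80 -]
Op 10: note_off(80): free voice 0 | voices=[- -]
Op 11: note_on(71): voice 0 is free -> assigned | voices=[71 -]
Op 12: note_off(71): free voice 0 | voices=[- -]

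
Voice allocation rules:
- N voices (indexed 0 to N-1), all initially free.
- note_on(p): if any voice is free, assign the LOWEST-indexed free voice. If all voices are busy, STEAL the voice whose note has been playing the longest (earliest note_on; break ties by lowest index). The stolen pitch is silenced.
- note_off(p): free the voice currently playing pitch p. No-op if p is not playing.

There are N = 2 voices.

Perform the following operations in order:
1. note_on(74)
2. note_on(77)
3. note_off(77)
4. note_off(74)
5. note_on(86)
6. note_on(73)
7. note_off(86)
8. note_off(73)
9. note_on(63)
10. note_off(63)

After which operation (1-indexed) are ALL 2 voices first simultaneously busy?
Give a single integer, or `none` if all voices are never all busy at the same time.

Answer: 2

Derivation:
Op 1: note_on(74): voice 0 is free -> assigned | voices=[74 -]
Op 2: note_on(77): voice 1 is free -> assigned | voices=[74 77]
Op 3: note_off(77): free voice 1 | voices=[74 -]
Op 4: note_off(74): free voice 0 | voices=[- -]
Op 5: note_on(86): voice 0 is free -> assigned | voices=[86 -]
Op 6: note_on(73): voice 1 is free -> assigned | voices=[86 73]
Op 7: note_off(86): free voice 0 | voices=[- 73]
Op 8: note_off(73): free voice 1 | voices=[- -]
Op 9: note_on(63): voice 0 is free -> assigned | voices=[63 -]
Op 10: note_off(63): free voice 0 | voices=[- -]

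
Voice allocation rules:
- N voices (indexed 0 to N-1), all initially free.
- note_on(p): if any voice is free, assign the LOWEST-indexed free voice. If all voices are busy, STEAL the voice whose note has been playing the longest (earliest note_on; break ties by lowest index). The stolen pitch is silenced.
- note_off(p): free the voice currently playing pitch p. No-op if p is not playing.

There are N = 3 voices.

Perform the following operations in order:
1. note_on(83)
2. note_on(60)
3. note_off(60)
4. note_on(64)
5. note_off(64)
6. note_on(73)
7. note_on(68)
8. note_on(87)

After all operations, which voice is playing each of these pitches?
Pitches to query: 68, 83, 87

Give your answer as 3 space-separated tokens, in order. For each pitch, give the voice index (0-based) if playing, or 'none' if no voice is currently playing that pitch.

Answer: 2 none 0

Derivation:
Op 1: note_on(83): voice 0 is free -> assigned | voices=[83 - -]
Op 2: note_on(60): voice 1 is free -> assigned | voices=[83 60 -]
Op 3: note_off(60): free voice 1 | voices=[83 - -]
Op 4: note_on(64): voice 1 is free -> assigned | voices=[83 64 -]
Op 5: note_off(64): free voice 1 | voices=[83 - -]
Op 6: note_on(73): voice 1 is free -> assigned | voices=[83 73 -]
Op 7: note_on(68): voice 2 is free -> assigned | voices=[83 73 68]
Op 8: note_on(87): all voices busy, STEAL voice 0 (pitch 83, oldest) -> assign | voices=[87 73 68]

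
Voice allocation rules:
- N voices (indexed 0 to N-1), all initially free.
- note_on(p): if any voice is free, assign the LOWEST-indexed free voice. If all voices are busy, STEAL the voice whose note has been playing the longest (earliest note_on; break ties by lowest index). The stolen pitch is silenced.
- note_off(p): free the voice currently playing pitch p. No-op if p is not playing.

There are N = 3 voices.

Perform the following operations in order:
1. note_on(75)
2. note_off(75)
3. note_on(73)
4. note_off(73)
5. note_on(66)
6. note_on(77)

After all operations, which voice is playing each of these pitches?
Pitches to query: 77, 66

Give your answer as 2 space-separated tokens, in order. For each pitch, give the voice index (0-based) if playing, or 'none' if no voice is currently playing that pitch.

Answer: 1 0

Derivation:
Op 1: note_on(75): voice 0 is free -> assigned | voices=[75 - -]
Op 2: note_off(75): free voice 0 | voices=[- - -]
Op 3: note_on(73): voice 0 is free -> assigned | voices=[73 - -]
Op 4: note_off(73): free voice 0 | voices=[- - -]
Op 5: note_on(66): voice 0 is free -> assigned | voices=[66 - -]
Op 6: note_on(77): voice 1 is free -> assigned | voices=[66 77 -]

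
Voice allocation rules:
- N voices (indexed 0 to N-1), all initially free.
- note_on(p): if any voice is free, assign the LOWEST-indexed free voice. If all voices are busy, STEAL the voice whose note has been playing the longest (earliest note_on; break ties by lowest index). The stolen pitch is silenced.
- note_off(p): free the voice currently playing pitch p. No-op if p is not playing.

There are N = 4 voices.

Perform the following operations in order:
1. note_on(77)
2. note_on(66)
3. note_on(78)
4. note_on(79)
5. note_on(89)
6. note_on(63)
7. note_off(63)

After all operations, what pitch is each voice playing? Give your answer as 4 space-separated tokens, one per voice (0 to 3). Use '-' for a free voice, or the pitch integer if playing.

Op 1: note_on(77): voice 0 is free -> assigned | voices=[77 - - -]
Op 2: note_on(66): voice 1 is free -> assigned | voices=[77 66 - -]
Op 3: note_on(78): voice 2 is free -> assigned | voices=[77 66 78 -]
Op 4: note_on(79): voice 3 is free -> assigned | voices=[77 66 78 79]
Op 5: note_on(89): all voices busy, STEAL voice 0 (pitch 77, oldest) -> assign | voices=[89 66 78 79]
Op 6: note_on(63): all voices busy, STEAL voice 1 (pitch 66, oldest) -> assign | voices=[89 63 78 79]
Op 7: note_off(63): free voice 1 | voices=[89 - 78 79]

Answer: 89 - 78 79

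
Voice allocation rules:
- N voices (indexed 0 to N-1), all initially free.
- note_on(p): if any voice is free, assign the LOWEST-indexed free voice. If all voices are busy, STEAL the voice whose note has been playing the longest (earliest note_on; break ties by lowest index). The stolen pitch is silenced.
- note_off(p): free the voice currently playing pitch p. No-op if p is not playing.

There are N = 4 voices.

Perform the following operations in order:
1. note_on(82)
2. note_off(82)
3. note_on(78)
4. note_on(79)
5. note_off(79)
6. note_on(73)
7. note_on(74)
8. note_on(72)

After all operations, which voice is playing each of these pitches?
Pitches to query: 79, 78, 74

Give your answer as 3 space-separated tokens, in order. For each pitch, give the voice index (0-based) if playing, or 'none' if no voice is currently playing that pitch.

Answer: none 0 2

Derivation:
Op 1: note_on(82): voice 0 is free -> assigned | voices=[82 - - -]
Op 2: note_off(82): free voice 0 | voices=[- - - -]
Op 3: note_on(78): voice 0 is free -> assigned | voices=[78 - - -]
Op 4: note_on(79): voice 1 is free -> assigned | voices=[78 79 - -]
Op 5: note_off(79): free voice 1 | voices=[78 - - -]
Op 6: note_on(73): voice 1 is free -> assigned | voices=[78 73 - -]
Op 7: note_on(74): voice 2 is free -> assigned | voices=[78 73 74 -]
Op 8: note_on(72): voice 3 is free -> assigned | voices=[78 73 74 72]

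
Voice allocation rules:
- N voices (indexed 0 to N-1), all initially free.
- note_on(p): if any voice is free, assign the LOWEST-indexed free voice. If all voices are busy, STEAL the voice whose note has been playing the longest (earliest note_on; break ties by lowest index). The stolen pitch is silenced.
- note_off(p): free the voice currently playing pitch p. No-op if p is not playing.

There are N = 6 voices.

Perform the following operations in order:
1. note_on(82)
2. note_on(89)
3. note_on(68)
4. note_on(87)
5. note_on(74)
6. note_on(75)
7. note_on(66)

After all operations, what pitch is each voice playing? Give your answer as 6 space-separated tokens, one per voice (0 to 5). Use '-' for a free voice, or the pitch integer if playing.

Answer: 66 89 68 87 74 75

Derivation:
Op 1: note_on(82): voice 0 is free -> assigned | voices=[82 - - - - -]
Op 2: note_on(89): voice 1 is free -> assigned | voices=[82 89 - - - -]
Op 3: note_on(68): voice 2 is free -> assigned | voices=[82 89 68 - - -]
Op 4: note_on(87): voice 3 is free -> assigned | voices=[82 89 68 87 - -]
Op 5: note_on(74): voice 4 is free -> assigned | voices=[82 89 68 87 74 -]
Op 6: note_on(75): voice 5 is free -> assigned | voices=[82 89 68 87 74 75]
Op 7: note_on(66): all voices busy, STEAL voice 0 (pitch 82, oldest) -> assign | voices=[66 89 68 87 74 75]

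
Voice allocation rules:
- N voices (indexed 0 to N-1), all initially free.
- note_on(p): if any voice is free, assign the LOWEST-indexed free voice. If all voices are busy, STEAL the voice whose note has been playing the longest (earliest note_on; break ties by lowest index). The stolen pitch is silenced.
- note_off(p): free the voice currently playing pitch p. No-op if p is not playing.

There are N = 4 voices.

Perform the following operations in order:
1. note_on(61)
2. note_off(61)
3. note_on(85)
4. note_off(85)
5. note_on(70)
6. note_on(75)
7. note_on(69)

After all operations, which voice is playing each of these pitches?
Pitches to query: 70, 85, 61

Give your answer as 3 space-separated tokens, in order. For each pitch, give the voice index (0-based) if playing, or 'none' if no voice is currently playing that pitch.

Op 1: note_on(61): voice 0 is free -> assigned | voices=[61 - - -]
Op 2: note_off(61): free voice 0 | voices=[- - - -]
Op 3: note_on(85): voice 0 is free -> assigned | voices=[85 - - -]
Op 4: note_off(85): free voice 0 | voices=[- - - -]
Op 5: note_on(70): voice 0 is free -> assigned | voices=[70 - - -]
Op 6: note_on(75): voice 1 is free -> assigned | voices=[70 75 - -]
Op 7: note_on(69): voice 2 is free -> assigned | voices=[70 75 69 -]

Answer: 0 none none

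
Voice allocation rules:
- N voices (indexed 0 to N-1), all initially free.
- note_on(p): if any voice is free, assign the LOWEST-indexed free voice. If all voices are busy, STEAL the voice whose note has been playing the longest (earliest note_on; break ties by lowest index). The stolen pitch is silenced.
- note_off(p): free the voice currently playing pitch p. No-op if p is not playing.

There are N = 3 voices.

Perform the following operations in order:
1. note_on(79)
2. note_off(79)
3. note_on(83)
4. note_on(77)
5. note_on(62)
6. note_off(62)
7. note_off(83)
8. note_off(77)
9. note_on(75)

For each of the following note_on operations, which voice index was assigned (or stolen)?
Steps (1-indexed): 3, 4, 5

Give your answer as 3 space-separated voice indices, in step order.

Op 1: note_on(79): voice 0 is free -> assigned | voices=[79 - -]
Op 2: note_off(79): free voice 0 | voices=[- - -]
Op 3: note_on(83): voice 0 is free -> assigned | voices=[83 - -]
Op 4: note_on(77): voice 1 is free -> assigned | voices=[83 77 -]
Op 5: note_on(62): voice 2 is free -> assigned | voices=[83 77 62]
Op 6: note_off(62): free voice 2 | voices=[83 77 -]
Op 7: note_off(83): free voice 0 | voices=[- 77 -]
Op 8: note_off(77): free voice 1 | voices=[- - -]
Op 9: note_on(75): voice 0 is free -> assigned | voices=[75 - -]

Answer: 0 1 2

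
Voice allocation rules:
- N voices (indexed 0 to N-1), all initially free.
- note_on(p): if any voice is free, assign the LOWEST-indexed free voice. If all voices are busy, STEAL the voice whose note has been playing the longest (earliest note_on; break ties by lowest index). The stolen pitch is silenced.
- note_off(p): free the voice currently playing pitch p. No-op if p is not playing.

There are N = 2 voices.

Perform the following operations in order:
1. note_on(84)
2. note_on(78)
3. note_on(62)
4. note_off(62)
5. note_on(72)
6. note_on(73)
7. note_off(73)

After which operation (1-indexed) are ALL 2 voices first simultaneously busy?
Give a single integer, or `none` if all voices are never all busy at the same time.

Op 1: note_on(84): voice 0 is free -> assigned | voices=[84 -]
Op 2: note_on(78): voice 1 is free -> assigned | voices=[84 78]
Op 3: note_on(62): all voices busy, STEAL voice 0 (pitch 84, oldest) -> assign | voices=[62 78]
Op 4: note_off(62): free voice 0 | voices=[- 78]
Op 5: note_on(72): voice 0 is free -> assigned | voices=[72 78]
Op 6: note_on(73): all voices busy, STEAL voice 1 (pitch 78, oldest) -> assign | voices=[72 73]
Op 7: note_off(73): free voice 1 | voices=[72 -]

Answer: 2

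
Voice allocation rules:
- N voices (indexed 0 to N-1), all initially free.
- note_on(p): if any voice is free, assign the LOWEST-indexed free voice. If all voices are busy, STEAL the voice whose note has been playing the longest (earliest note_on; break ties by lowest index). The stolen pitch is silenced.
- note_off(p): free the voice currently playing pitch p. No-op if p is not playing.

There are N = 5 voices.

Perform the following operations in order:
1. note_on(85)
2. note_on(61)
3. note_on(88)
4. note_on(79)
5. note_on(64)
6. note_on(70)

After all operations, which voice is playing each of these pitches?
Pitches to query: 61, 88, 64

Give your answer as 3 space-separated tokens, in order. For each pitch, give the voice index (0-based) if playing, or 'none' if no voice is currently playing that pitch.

Answer: 1 2 4

Derivation:
Op 1: note_on(85): voice 0 is free -> assigned | voices=[85 - - - -]
Op 2: note_on(61): voice 1 is free -> assigned | voices=[85 61 - - -]
Op 3: note_on(88): voice 2 is free -> assigned | voices=[85 61 88 - -]
Op 4: note_on(79): voice 3 is free -> assigned | voices=[85 61 88 79 -]
Op 5: note_on(64): voice 4 is free -> assigned | voices=[85 61 88 79 64]
Op 6: note_on(70): all voices busy, STEAL voice 0 (pitch 85, oldest) -> assign | voices=[70 61 88 79 64]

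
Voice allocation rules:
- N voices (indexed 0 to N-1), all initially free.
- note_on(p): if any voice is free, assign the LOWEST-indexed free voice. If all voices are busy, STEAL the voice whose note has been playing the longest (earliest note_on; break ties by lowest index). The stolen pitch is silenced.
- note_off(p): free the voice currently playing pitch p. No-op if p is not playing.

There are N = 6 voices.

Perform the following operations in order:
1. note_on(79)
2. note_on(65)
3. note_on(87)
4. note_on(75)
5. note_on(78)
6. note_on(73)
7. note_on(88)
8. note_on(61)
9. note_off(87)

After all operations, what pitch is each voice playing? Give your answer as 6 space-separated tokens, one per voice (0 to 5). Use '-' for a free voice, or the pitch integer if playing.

Op 1: note_on(79): voice 0 is free -> assigned | voices=[79 - - - - -]
Op 2: note_on(65): voice 1 is free -> assigned | voices=[79 65 - - - -]
Op 3: note_on(87): voice 2 is free -> assigned | voices=[79 65 87 - - -]
Op 4: note_on(75): voice 3 is free -> assigned | voices=[79 65 87 75 - -]
Op 5: note_on(78): voice 4 is free -> assigned | voices=[79 65 87 75 78 -]
Op 6: note_on(73): voice 5 is free -> assigned | voices=[79 65 87 75 78 73]
Op 7: note_on(88): all voices busy, STEAL voice 0 (pitch 79, oldest) -> assign | voices=[88 65 87 75 78 73]
Op 8: note_on(61): all voices busy, STEAL voice 1 (pitch 65, oldest) -> assign | voices=[88 61 87 75 78 73]
Op 9: note_off(87): free voice 2 | voices=[88 61 - 75 78 73]

Answer: 88 61 - 75 78 73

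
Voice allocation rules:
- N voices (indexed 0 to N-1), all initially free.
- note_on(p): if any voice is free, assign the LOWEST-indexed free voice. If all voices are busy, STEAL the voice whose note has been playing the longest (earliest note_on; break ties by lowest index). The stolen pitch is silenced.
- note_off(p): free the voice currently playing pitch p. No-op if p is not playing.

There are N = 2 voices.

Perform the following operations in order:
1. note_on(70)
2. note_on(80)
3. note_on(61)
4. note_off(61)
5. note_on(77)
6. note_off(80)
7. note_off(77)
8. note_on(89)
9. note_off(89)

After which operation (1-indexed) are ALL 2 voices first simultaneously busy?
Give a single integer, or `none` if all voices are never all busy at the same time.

Answer: 2

Derivation:
Op 1: note_on(70): voice 0 is free -> assigned | voices=[70 -]
Op 2: note_on(80): voice 1 is free -> assigned | voices=[70 80]
Op 3: note_on(61): all voices busy, STEAL voice 0 (pitch 70, oldest) -> assign | voices=[61 80]
Op 4: note_off(61): free voice 0 | voices=[- 80]
Op 5: note_on(77): voice 0 is free -> assigned | voices=[77 80]
Op 6: note_off(80): free voice 1 | voices=[77 -]
Op 7: note_off(77): free voice 0 | voices=[- -]
Op 8: note_on(89): voice 0 is free -> assigned | voices=[89 -]
Op 9: note_off(89): free voice 0 | voices=[- -]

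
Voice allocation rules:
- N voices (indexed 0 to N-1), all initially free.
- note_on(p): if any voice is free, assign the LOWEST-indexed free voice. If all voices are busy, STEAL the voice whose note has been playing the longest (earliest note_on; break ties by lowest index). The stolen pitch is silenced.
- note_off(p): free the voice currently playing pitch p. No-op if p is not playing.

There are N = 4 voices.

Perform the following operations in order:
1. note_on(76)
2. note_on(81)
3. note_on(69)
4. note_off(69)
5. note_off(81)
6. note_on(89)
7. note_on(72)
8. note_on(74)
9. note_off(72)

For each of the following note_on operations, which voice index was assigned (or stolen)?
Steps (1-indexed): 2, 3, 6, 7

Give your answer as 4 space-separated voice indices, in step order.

Answer: 1 2 1 2

Derivation:
Op 1: note_on(76): voice 0 is free -> assigned | voices=[76 - - -]
Op 2: note_on(81): voice 1 is free -> assigned | voices=[76 81 - -]
Op 3: note_on(69): voice 2 is free -> assigned | voices=[76 81 69 -]
Op 4: note_off(69): free voice 2 | voices=[76 81 - -]
Op 5: note_off(81): free voice 1 | voices=[76 - - -]
Op 6: note_on(89): voice 1 is free -> assigned | voices=[76 89 - -]
Op 7: note_on(72): voice 2 is free -> assigned | voices=[76 89 72 -]
Op 8: note_on(74): voice 3 is free -> assigned | voices=[76 89 72 74]
Op 9: note_off(72): free voice 2 | voices=[76 89 - 74]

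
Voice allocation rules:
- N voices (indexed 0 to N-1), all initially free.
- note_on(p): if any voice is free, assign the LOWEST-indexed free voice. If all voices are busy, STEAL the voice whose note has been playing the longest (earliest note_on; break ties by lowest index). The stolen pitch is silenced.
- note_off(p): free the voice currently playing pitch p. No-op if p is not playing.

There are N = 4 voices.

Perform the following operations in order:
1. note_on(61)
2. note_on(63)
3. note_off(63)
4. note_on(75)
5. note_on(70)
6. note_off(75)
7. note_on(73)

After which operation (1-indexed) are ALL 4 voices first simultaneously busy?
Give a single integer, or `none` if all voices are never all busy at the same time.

Op 1: note_on(61): voice 0 is free -> assigned | voices=[61 - - -]
Op 2: note_on(63): voice 1 is free -> assigned | voices=[61 63 - -]
Op 3: note_off(63): free voice 1 | voices=[61 - - -]
Op 4: note_on(75): voice 1 is free -> assigned | voices=[61 75 - -]
Op 5: note_on(70): voice 2 is free -> assigned | voices=[61 75 70 -]
Op 6: note_off(75): free voice 1 | voices=[61 - 70 -]
Op 7: note_on(73): voice 1 is free -> assigned | voices=[61 73 70 -]

Answer: none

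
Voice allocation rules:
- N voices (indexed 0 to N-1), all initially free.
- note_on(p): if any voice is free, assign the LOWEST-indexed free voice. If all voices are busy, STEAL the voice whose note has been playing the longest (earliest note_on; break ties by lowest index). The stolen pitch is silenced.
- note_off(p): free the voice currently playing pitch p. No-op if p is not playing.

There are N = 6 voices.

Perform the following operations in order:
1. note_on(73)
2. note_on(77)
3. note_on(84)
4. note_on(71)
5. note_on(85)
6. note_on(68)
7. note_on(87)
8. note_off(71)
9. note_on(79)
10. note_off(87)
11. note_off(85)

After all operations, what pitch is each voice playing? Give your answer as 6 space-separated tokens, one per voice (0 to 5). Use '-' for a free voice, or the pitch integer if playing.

Answer: - 77 84 79 - 68

Derivation:
Op 1: note_on(73): voice 0 is free -> assigned | voices=[73 - - - - -]
Op 2: note_on(77): voice 1 is free -> assigned | voices=[73 77 - - - -]
Op 3: note_on(84): voice 2 is free -> assigned | voices=[73 77 84 - - -]
Op 4: note_on(71): voice 3 is free -> assigned | voices=[73 77 84 71 - -]
Op 5: note_on(85): voice 4 is free -> assigned | voices=[73 77 84 71 85 -]
Op 6: note_on(68): voice 5 is free -> assigned | voices=[73 77 84 71 85 68]
Op 7: note_on(87): all voices busy, STEAL voice 0 (pitch 73, oldest) -> assign | voices=[87 77 84 71 85 68]
Op 8: note_off(71): free voice 3 | voices=[87 77 84 - 85 68]
Op 9: note_on(79): voice 3 is free -> assigned | voices=[87 77 84 79 85 68]
Op 10: note_off(87): free voice 0 | voices=[- 77 84 79 85 68]
Op 11: note_off(85): free voice 4 | voices=[- 77 84 79 - 68]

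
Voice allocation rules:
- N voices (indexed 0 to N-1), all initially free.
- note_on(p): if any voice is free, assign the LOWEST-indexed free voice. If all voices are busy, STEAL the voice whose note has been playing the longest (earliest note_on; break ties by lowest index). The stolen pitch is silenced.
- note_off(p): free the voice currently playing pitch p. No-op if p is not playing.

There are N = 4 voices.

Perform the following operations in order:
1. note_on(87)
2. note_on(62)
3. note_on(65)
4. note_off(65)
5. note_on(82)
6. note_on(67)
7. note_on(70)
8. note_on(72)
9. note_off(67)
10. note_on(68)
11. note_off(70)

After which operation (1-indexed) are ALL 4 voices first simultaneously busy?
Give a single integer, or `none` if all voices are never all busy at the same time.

Answer: 6

Derivation:
Op 1: note_on(87): voice 0 is free -> assigned | voices=[87 - - -]
Op 2: note_on(62): voice 1 is free -> assigned | voices=[87 62 - -]
Op 3: note_on(65): voice 2 is free -> assigned | voices=[87 62 65 -]
Op 4: note_off(65): free voice 2 | voices=[87 62 - -]
Op 5: note_on(82): voice 2 is free -> assigned | voices=[87 62 82 -]
Op 6: note_on(67): voice 3 is free -> assigned | voices=[87 62 82 67]
Op 7: note_on(70): all voices busy, STEAL voice 0 (pitch 87, oldest) -> assign | voices=[70 62 82 67]
Op 8: note_on(72): all voices busy, STEAL voice 1 (pitch 62, oldest) -> assign | voices=[70 72 82 67]
Op 9: note_off(67): free voice 3 | voices=[70 72 82 -]
Op 10: note_on(68): voice 3 is free -> assigned | voices=[70 72 82 68]
Op 11: note_off(70): free voice 0 | voices=[- 72 82 68]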